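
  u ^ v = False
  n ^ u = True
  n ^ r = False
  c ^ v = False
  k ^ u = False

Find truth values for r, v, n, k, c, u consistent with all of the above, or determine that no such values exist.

r = True, v = False, n = True, k = False, c = False, u = False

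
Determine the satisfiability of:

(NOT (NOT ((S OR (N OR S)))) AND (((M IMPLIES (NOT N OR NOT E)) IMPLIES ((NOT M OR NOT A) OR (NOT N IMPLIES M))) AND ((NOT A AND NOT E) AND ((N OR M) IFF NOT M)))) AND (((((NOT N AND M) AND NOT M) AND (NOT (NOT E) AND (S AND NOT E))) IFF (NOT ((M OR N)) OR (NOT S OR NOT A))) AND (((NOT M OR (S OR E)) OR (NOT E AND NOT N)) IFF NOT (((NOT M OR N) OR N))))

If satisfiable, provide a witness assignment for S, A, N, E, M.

UNSATISFIABLE

Case M = True: the conjunct (N OR M) IFF NOT M becomes (N OR True) IFF NOT True = False.
Case M = False: the conjunct ((NOT M OR (S OR E)) OR (NOT E AND NOT N)) IFF NOT (((NOT M OR N) OR N)) becomes (True OR (NOT E AND NOT N)) IFF NOT True = False.
Both cases fail — unsatisfiable.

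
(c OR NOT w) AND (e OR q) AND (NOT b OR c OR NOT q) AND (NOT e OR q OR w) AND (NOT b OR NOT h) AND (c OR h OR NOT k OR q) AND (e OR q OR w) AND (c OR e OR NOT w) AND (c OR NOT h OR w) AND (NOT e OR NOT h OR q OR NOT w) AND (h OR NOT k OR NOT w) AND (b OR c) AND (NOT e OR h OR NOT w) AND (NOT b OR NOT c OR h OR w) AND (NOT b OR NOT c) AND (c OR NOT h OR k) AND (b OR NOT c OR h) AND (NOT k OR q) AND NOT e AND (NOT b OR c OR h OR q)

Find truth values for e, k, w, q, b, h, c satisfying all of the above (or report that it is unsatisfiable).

Unit clause (NOT e) forces e = False.
In (e OR q) only q is left, so q = True.
Set k = False.
Set w = False.
Try b = True:
  (NOT b OR c OR NOT q) forces c = True.
  clause (NOT b OR NOT c) is falsified — backtrack.
So b = False.
  then (b OR c) forces c = True.
  then (b OR NOT c OR h) forces h = True.
All clauses satisfied.

e = False, k = False, w = False, q = True, b = False, h = True, c = True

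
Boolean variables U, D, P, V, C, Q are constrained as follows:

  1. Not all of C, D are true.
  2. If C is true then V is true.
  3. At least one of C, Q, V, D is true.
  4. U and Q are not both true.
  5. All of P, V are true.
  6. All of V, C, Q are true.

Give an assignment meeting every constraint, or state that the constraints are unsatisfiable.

U = False; D = False; P = True; V = True; C = True; Q = True

  (1) {C, D}: 1/2 true — not all ✓
  (2) C=T ⇒ V: T ✓
  (3) {C, Q, V, D}: 3 true — at least one ✓
  (4) U=F, Q=T — not both ✓
  (5) {P, V}: all 2 true ✓
  (6) {V, C, Q}: all 3 true ✓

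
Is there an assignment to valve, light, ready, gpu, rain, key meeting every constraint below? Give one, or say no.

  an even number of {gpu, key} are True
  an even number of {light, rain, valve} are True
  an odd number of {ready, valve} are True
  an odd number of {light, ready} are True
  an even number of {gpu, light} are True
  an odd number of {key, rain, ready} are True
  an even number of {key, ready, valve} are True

valve=T, light=T, ready=F, gpu=T, rain=F, key=T

{gpu, key}: 2 true → even ✓
{light, rain, valve}: 2 true → even ✓
{ready, valve}: 1 true → odd ✓
{light, ready}: 1 true → odd ✓
{gpu, light}: 2 true → even ✓
{key, rain, ready}: 1 true → odd ✓
{key, ready, valve}: 2 true → even ✓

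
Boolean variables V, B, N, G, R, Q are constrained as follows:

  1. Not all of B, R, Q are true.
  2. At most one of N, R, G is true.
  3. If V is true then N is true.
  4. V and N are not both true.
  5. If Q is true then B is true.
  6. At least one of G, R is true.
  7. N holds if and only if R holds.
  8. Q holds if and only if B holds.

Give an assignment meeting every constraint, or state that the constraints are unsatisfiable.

V = False, B = False, N = False, G = True, R = False, Q = False

  (1) {B, R, Q}: 0/3 true — not all ✓
  (2) {N, R, G}: 1 true — at most one ✓
  (3) V=F ⇒ N: vacuous ✓
  (4) V=F, N=F — not both ✓
  (5) Q=F ⇒ B: vacuous ✓
  (6) {G, R}: 1 true — at least one ✓
  (7) N=F, R=F — same ✓
  (8) Q=F, B=F — same ✓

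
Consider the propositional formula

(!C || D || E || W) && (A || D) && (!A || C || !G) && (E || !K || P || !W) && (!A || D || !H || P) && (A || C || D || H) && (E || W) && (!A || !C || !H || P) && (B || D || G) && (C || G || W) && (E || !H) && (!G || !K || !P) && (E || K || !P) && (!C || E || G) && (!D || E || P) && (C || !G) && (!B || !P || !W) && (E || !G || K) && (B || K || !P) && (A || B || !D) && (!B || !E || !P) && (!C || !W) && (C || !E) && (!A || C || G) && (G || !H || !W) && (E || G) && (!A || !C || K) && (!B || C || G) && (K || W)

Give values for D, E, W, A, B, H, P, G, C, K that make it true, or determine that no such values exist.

Set D = True.
Set E = True.
  then (C || !E) forces C = True.
  then (!C || !W) forces W = False.
  then (K || W) forces K = True.
Set A = False.
  then (A || B || !D) forces B = True.
  then (!B || !E || !P) forces P = False.
Set H = True.
Set G = True.
All clauses satisfied.

D: True, E: True, W: False, A: False, B: True, H: True, P: False, G: True, C: True, K: True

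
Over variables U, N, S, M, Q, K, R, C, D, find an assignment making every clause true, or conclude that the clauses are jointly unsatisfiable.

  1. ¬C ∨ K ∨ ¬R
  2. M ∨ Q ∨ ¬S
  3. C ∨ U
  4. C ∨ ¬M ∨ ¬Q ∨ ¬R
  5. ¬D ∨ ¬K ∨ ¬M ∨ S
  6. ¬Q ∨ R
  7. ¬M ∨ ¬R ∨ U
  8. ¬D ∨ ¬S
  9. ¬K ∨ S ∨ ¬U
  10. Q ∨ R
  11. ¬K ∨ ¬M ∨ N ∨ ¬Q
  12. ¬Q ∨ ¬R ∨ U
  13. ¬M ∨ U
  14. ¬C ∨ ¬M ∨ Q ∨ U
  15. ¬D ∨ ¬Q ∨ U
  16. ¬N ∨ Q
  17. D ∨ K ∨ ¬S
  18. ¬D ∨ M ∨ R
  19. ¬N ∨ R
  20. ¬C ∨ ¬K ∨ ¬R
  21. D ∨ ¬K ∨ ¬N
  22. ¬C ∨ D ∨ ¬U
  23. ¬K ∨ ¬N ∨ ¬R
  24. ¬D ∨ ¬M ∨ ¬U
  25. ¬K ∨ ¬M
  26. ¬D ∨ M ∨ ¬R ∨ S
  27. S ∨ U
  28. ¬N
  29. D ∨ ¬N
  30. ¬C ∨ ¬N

Unit clause (¬N) forces N = False.
Set U = True.
Set S = False.
  then (¬K ∨ S ∨ ¬U) forces K = False.
Set M = False.
Set Q = True.
  then (¬Q ∨ R) forces R = True.
  then (¬D ∨ M ∨ ¬R ∨ S) forces D = False.
  then (¬C ∨ K ∨ ¬R) forces C = False.
All clauses satisfied.

U = True, N = False, S = False, M = False, Q = True, K = False, R = True, C = False, D = False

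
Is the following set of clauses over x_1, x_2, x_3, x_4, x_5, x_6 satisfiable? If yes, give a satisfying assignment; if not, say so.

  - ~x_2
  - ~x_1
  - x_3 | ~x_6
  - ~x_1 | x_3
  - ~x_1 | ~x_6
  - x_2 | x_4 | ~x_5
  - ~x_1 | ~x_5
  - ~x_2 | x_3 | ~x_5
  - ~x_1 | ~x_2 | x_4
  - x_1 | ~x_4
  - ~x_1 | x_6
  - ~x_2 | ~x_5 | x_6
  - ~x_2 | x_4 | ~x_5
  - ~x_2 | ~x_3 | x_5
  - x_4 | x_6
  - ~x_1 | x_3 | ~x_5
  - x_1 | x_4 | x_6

x_1 = False, x_2 = False, x_3 = True, x_4 = False, x_5 = False, x_6 = True

Unit clause (~x_2) forces x_2 = False.
Unit clause (~x_1) forces x_1 = False.
In (x_1 | ~x_4) only ~x_4 is left, so x_4 = False.
In (x_4 | x_6) only x_6 is left, so x_6 = True.
In (x_3 | ~x_6) only x_3 is left, so x_3 = True.
In (x_2 | x_4 | ~x_5) only ~x_5 is left, so x_5 = False.
All clauses satisfied.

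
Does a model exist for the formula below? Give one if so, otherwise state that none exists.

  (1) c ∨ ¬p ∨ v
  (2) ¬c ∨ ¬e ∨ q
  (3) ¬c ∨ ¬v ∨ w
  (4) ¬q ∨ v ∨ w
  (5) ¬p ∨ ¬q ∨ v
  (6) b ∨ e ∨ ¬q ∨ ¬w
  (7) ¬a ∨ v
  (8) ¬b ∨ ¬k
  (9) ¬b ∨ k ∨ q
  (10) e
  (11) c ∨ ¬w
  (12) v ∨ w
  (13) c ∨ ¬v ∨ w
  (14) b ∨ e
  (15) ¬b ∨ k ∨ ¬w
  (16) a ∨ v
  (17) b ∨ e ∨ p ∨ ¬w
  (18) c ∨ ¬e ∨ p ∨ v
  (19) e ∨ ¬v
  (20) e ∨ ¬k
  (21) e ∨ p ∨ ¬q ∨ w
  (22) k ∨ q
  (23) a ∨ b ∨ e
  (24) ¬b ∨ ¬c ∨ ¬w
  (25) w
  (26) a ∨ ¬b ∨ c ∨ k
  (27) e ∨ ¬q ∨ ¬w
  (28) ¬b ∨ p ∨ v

Unit clause (e) forces e = True.
Unit clause (w) forces w = True.
In (c ∨ ¬w) only c is left, so c = True.
In (¬b ∨ ¬c ∨ ¬w) only ¬b is left, so b = False.
In (¬c ∨ ¬e ∨ q) only q is left, so q = True.
Set p = True.
  then (¬p ∨ ¬q ∨ v) forces v = True.
Set a = False.
Set k = False.
All clauses satisfied.

e=T, w=T, b=F, q=T, p=T, a=F, v=T, k=F, c=T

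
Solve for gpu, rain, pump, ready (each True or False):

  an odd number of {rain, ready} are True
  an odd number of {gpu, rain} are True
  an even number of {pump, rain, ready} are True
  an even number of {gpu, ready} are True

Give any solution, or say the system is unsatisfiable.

gpu: False; rain: True; pump: True; ready: False

{rain, ready}: 1 true → odd ✓
{gpu, rain}: 1 true → odd ✓
{pump, rain, ready}: 2 true → even ✓
{gpu, ready}: 0 true → even ✓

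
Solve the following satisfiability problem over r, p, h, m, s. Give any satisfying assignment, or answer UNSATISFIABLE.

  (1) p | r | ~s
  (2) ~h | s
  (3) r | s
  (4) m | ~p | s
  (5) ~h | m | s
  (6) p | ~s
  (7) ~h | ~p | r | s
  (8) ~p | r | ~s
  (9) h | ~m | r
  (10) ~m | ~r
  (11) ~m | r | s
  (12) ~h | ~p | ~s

Try r = False:
  (r | s) forces s = True.
  (p | r | ~s) forces p = True.
  clause (~p | r | ~s) is falsified — backtrack.
So r = True.
  then (~m | ~r) forces m = False.
Set p = True.
  then (m | ~p | s) forces s = True.
  then (~h | ~p | ~s) forces h = False.
All clauses satisfied.

r = True, p = True, h = False, m = False, s = True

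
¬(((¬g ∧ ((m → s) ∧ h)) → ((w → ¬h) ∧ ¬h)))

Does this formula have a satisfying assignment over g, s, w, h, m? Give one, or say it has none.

g=F, s=F, w=F, h=T, m=F

  ¬(((¬g ∧ ((m → s) ∧ h)) → ((w → ¬h) ∧ ¬h))) = True
    (¬g ∧ ((m → s) ∧ h)) → ((w → ¬h) ∧ ¬h) = False
      ¬g ∧ ((m → s) ∧ h) = True
        ¬g = True
        (m → s) ∧ h = True
          m → s = True
      (w → ¬h) ∧ ¬h = False
        w → ¬h = True
          ¬h = False
        ¬h = False
The formula evaluates to True.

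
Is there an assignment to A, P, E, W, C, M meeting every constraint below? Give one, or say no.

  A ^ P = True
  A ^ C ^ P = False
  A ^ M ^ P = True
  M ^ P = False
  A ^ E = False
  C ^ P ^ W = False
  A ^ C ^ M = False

A = True, P = False, E = True, W = True, C = True, M = False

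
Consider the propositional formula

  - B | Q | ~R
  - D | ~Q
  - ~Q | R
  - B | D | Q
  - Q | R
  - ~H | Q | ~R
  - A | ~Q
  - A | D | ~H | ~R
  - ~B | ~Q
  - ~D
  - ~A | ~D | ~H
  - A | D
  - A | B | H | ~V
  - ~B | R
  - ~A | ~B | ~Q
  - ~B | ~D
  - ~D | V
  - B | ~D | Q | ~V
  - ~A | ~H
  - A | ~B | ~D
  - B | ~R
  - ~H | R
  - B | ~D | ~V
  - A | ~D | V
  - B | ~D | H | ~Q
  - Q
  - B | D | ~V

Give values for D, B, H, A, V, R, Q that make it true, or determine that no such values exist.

UNSATISFIABLE

Case D = True:
  Clause (~D) is falsified — contradiction.
Case D = False:
  (D | ~Q) forces Q = False.
  Clause (Q) is falsified — contradiction.
Both cases fail, so the formula is unsatisfiable.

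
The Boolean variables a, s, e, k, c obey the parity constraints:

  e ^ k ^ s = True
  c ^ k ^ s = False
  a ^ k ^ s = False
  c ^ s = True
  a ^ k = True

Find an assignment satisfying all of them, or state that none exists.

a=F; s=T; e=T; k=T; c=F

e ^ k ^ s = T ^ T ^ T = True ✓
c ^ k ^ s = F ^ T ^ T = False ✓
a ^ k ^ s = F ^ T ^ T = False ✓
c ^ s = F ^ T = True ✓
a ^ k = F ^ T = True ✓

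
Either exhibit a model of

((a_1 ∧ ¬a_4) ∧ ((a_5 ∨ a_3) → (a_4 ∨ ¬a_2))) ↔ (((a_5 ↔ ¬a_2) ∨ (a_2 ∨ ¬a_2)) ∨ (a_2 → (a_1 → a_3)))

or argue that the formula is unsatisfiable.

a_1=T, a_2=T, a_3=F, a_4=F, a_5=F

  ((a_1 ∧ ¬a_4) ∧ ((a_5 ∨ a_3) → (a_4 ∨ ¬a_2))) ↔ (((a_5 ↔ ¬a_2) ∨ (a_2 ∨ ¬a_2)) ∨ (a_2 → (a_1 → a_3))) = True
    (a_1 ∧ ¬a_4) ∧ ((a_5 ∨ a_3) → (a_4 ∨ ¬a_2)) = True
      a_1 ∧ ¬a_4 = True
        ¬a_4 = True
      (a_5 ∨ a_3) → (a_4 ∨ ¬a_2) = True
        a_5 ∨ a_3 = False
        a_4 ∨ ¬a_2 = False
          ¬a_2 = False
    ((a_5 ↔ ¬a_2) ∨ (a_2 ∨ ¬a_2)) ∨ (a_2 → (a_1 → a_3)) = True
      (a_5 ↔ ¬a_2) ∨ (a_2 ∨ ¬a_2) = True
        a_5 ↔ ¬a_2 = True
          ¬a_2 = False
        a_2 ∨ ¬a_2 = True
          ¬a_2 = False
      a_2 → (a_1 → a_3) = False
        a_1 → a_3 = False
The formula evaluates to True.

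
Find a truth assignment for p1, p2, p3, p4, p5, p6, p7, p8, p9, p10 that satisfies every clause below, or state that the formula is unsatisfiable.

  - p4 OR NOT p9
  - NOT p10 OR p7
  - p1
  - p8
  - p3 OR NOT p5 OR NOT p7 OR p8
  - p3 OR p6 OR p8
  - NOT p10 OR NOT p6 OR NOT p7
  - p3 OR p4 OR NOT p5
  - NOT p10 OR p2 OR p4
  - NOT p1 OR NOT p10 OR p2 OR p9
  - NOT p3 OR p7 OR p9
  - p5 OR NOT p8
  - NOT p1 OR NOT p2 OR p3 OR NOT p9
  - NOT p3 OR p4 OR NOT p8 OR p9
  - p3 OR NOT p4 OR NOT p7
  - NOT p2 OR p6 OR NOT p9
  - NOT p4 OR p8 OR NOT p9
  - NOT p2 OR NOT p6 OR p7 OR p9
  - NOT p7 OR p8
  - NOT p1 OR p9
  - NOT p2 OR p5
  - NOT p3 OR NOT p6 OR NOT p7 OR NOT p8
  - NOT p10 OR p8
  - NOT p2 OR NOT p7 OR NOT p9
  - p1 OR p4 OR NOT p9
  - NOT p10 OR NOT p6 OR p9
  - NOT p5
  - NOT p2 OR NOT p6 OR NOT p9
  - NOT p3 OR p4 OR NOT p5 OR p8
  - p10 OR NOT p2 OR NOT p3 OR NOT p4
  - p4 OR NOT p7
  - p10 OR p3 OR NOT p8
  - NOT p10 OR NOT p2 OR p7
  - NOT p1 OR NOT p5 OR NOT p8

Unsatisfiable

Case p1 = True:
  (p8) forces p8 = True.
  (p5 OR NOT p8) forces p5 = True.
  Clause (NOT p5) is falsified — contradiction.
Case p1 = False:
  Clause (p1) is falsified — contradiction.
Both cases fail, so the formula is unsatisfiable.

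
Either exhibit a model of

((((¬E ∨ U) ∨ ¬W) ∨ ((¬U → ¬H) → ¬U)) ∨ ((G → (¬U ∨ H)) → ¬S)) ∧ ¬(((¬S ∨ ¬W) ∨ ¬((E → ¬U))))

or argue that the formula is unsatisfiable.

E = False; U = False; W = True; H = True; S = True; G = False

  (((¬E ∨ U) ∨ ¬W) ∨ ((¬U → ¬H) → ¬U)) ∨ ((G → (¬U ∨ H)) → ¬S) = True
    ((¬E ∨ U) ∨ ¬W) ∨ ((¬U → ¬H) → ¬U) = True
      (¬E ∨ U) ∨ ¬W = True
        ¬E ∨ U = True
          ¬E = True
        ¬W = False
      (¬U → ¬H) → ¬U = True
        ¬U → ¬H = False
          ¬U = True
          ¬H = False
        ¬U = True
    (G → (¬U ∨ H)) → ¬S = False
      G → (¬U ∨ H) = True
        ¬U ∨ H = True
          ¬U = True
      ¬S = False
  ¬(((¬S ∨ ¬W) ∨ ¬((E → ¬U)))) = True
    (¬S ∨ ¬W) ∨ ¬((E → ¬U)) = False
      ¬S ∨ ¬W = False
        ¬S = False
        ¬W = False
      ¬((E → ¬U)) = False
        E → ¬U = True
          ¬U = True
Both conjuncts True, so the formula holds.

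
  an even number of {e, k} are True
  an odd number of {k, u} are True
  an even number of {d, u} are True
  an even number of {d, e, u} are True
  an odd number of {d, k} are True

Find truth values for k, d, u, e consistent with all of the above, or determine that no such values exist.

k = False, d = True, u = True, e = False

{e, k}: 0 true → even ✓
{k, u}: 1 true → odd ✓
{d, u}: 2 true → even ✓
{d, e, u}: 2 true → even ✓
{d, k}: 1 true → odd ✓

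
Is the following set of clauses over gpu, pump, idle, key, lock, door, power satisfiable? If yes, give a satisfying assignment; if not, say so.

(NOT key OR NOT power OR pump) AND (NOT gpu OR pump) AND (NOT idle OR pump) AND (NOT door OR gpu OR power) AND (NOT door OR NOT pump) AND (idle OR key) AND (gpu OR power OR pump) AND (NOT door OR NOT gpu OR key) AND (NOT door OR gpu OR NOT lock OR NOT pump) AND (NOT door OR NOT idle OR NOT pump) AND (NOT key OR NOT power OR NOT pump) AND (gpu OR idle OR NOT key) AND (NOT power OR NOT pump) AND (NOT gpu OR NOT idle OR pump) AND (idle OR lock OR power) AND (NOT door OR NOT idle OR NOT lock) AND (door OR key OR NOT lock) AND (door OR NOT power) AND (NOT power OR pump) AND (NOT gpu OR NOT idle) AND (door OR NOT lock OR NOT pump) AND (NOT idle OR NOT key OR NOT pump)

gpu: False, pump: True, idle: True, key: False, lock: False, door: False, power: False

Set gpu = False.
Try pump = False:
  (NOT idle OR pump) forces idle = False.
  (idle OR key) forces key = True.
  clause (gpu OR idle OR NOT key) is falsified — backtrack.
So pump = True.
  then (NOT door OR NOT pump) forces door = False.
  then (NOT power OR NOT pump) forces power = False.
  then (door OR NOT lock OR NOT pump) forces lock = False.
  then (idle OR lock OR power) forces idle = True.
  then (NOT idle OR NOT key OR NOT pump) forces key = False.
All clauses satisfied.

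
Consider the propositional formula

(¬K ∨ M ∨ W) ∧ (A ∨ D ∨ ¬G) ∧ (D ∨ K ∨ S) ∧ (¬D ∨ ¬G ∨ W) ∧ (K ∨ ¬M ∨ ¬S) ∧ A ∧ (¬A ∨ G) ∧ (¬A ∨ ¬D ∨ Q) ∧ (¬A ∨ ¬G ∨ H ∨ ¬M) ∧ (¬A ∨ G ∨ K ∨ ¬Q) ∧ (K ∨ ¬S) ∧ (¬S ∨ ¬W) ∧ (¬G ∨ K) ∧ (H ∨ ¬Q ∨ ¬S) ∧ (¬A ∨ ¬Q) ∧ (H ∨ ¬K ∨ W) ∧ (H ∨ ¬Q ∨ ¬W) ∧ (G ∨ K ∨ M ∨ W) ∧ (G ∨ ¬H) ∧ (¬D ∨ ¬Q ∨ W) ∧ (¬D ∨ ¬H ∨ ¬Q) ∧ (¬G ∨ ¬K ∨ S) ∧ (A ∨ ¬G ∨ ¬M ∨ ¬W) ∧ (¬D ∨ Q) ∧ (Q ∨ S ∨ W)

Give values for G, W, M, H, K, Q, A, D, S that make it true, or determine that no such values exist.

G: True; W: False; M: True; H: True; K: True; Q: False; A: True; D: False; S: True

Unit clause (A) forces A = True.
In (¬A ∨ G) only G is left, so G = True.
In (¬G ∨ K) only K is left, so K = True.
In (¬A ∨ ¬Q) only ¬Q is left, so Q = False.
In (¬G ∨ ¬K ∨ S) only S is left, so S = True.
In (¬D ∨ Q) only ¬D is left, so D = False.
In (¬S ∨ ¬W) only ¬W is left, so W = False.
In (H ∨ ¬K ∨ W) only H is left, so H = True.
In (¬K ∨ M ∨ W) only M is left, so M = True.
All clauses satisfied.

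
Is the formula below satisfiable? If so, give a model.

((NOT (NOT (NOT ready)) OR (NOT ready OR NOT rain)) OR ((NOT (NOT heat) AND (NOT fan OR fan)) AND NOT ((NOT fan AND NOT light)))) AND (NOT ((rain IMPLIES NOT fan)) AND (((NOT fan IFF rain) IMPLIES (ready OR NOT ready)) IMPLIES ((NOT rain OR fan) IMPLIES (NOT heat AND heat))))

The formula is unsatisfiable.

Case fan = True: the formula simplifies to ((NOT (NOT (NOT ready)) OR (NOT ready OR NOT rain)) OR NOT (NOT heat)) AND (NOT (NOT rain) AND ((NOT rain IMPLIES (ready OR NOT ready)) IMPLIES (NOT heat AND heat))).
  rain = True: simplifies to ((NOT (NOT (NOT ready)) OR NOT ready) OR NOT (NOT heat)) AND (NOT heat AND heat).
    heat = True: the conjunct NOT heat is False.
    heat = False: the conjunct heat is False.
  rain = False: the conjunct NOT (NOT rain) becomes NOT (NOT False) = False.
Case fan = False: the conjunct NOT ((rain IMPLIES NOT fan)) becomes NOT ((rain IMPLIES True)) = False.
Both cases fail — unsatisfiable.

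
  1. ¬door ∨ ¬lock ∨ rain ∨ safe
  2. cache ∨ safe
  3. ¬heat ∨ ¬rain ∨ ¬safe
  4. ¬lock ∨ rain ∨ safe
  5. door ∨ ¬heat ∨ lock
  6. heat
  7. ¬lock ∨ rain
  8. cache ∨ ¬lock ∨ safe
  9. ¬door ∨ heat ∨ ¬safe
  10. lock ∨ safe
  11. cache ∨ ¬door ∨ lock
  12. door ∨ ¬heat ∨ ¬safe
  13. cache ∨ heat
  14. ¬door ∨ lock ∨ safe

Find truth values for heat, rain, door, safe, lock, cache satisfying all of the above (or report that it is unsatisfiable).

heat = True; rain = False; door = True; safe = True; lock = False; cache = True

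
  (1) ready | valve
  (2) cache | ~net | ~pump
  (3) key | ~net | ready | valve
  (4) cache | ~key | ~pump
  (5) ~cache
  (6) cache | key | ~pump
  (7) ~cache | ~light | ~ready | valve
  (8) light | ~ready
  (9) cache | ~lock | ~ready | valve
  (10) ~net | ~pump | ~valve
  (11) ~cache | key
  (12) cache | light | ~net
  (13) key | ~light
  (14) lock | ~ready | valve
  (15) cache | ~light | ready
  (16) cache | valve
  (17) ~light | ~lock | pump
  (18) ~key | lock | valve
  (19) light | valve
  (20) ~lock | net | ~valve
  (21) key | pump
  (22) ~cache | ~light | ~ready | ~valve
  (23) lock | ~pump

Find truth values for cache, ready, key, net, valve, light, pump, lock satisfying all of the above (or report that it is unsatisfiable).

Unit clause (~cache) forces cache = False.
In (cache | valve) only valve is left, so valve = True.
Set ready = False.
  then (cache | ~light | ready) forces light = False.
  then (cache | light | ~net) forces net = False.
  then (~lock | net | ~valve) forces lock = False.
  then (lock | ~pump) forces pump = False.
  then (key | pump) forces key = True.
All clauses satisfied.

cache=F, ready=F, key=T, net=F, valve=T, light=F, pump=F, lock=F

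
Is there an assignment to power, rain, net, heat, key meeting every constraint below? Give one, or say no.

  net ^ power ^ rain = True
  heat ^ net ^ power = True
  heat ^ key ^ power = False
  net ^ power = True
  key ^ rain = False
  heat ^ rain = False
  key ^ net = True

power = False, rain = False, net = True, heat = False, key = False

net ^ power ^ rain = T ^ F ^ F = True ✓
heat ^ net ^ power = F ^ T ^ F = True ✓
heat ^ key ^ power = F ^ F ^ F = False ✓
net ^ power = T ^ F = True ✓
key ^ rain = F ^ F = False ✓
heat ^ rain = F ^ F = False ✓
key ^ net = F ^ T = True ✓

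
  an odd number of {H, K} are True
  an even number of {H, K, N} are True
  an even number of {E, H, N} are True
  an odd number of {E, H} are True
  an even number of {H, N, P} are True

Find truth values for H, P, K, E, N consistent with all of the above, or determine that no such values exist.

H = False; P = True; K = True; E = True; N = True

{H, K}: 1 true → odd ✓
{H, K, N}: 2 true → even ✓
{E, H, N}: 2 true → even ✓
{E, H}: 1 true → odd ✓
{H, N, P}: 2 true → even ✓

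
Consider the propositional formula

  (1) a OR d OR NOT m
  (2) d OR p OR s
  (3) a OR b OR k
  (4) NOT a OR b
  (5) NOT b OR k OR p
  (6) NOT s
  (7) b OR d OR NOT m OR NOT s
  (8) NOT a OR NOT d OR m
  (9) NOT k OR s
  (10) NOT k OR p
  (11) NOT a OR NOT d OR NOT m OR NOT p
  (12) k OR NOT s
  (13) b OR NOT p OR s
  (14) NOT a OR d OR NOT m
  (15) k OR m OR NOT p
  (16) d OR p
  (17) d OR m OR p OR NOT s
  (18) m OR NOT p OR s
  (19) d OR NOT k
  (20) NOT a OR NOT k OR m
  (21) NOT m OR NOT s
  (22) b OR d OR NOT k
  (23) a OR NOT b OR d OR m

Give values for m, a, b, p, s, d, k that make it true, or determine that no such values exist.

m=T; a=F; b=T; p=T; s=F; d=T; k=F

Unit clause (NOT s) forces s = False.
In (NOT k OR s) only NOT k is left, so k = False.
Try m = False:
  (k OR m OR NOT p) forces p = False.
  (d OR p OR s) forces d = True.
  (NOT b OR k OR p) forces b = False.
  (a OR b OR k) forces a = True.
  clause (NOT a OR b) is falsified — backtrack.
So m = True.
Set a = False.
  then (a OR d OR NOT m) forces d = True.
  then (a OR b OR k) forces b = True.
  then (NOT b OR k OR p) forces p = True.
All clauses satisfied.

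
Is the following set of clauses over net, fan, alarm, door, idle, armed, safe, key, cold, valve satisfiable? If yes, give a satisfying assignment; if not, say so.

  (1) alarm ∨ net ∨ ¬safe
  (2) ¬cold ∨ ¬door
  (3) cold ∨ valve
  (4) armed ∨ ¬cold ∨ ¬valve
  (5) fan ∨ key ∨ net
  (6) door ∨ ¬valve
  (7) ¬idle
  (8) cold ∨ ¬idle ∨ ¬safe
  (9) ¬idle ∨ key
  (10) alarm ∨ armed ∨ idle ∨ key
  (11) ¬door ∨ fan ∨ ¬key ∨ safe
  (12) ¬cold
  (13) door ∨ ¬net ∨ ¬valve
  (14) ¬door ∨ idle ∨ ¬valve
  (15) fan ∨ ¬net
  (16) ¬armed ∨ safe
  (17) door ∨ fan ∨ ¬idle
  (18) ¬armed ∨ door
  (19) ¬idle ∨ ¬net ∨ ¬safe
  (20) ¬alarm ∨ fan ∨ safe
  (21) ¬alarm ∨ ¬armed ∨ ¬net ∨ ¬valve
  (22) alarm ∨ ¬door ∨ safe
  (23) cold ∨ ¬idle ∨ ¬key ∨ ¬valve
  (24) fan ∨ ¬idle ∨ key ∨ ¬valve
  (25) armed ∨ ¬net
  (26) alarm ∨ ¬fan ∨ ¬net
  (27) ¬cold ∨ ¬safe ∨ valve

No satisfying assignment exists.

Case idle = True:
  Clause (¬idle) is falsified — contradiction.
Case idle = False:
  (¬cold) forces cold = False.
  (cold ∨ valve) forces valve = True.
  (door ∨ ¬valve) forces door = True.
  Clause (¬door ∨ idle ∨ ¬valve) is falsified — contradiction.
Both cases fail, so the formula is unsatisfiable.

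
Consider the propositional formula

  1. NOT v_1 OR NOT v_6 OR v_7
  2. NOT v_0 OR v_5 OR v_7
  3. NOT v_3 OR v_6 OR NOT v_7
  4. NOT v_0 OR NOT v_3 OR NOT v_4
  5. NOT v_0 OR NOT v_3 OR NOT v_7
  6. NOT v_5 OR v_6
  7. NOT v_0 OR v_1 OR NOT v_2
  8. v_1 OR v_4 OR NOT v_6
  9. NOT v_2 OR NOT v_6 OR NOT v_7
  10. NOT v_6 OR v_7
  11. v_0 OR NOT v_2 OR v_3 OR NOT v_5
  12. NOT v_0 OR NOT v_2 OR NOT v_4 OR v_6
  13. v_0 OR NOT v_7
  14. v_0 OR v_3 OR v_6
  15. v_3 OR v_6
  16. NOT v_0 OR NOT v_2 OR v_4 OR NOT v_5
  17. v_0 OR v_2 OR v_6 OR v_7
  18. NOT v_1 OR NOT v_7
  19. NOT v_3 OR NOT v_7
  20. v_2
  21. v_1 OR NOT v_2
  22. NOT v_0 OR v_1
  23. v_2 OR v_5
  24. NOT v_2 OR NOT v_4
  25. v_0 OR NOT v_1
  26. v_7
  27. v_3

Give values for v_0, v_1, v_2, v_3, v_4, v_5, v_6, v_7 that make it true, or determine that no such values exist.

Case v_3 = True:
  (NOT v_3 OR NOT v_7) forces v_7 = False.
  Clause (v_7) is falsified — contradiction.
Case v_3 = False:
  Clause (v_3) is falsified — contradiction.
Both cases fail, so the formula is unsatisfiable.

No satisfying assignment exists.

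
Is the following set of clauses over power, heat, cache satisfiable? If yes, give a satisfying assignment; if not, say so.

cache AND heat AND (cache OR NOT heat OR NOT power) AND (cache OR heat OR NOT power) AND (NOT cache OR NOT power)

Unit clause (cache) forces cache = True.
Unit clause (heat) forces heat = True.
In (NOT cache OR NOT power) only NOT power is left, so power = False.
Check each clause:
  (cache): cache holds.
  (heat): heat holds.
  (cache OR NOT heat OR NOT power): cache holds.
  (cache OR heat OR NOT power): cache holds.
  (NOT cache OR NOT power): NOT power holds.
All clauses satisfied.

power = False, heat = True, cache = True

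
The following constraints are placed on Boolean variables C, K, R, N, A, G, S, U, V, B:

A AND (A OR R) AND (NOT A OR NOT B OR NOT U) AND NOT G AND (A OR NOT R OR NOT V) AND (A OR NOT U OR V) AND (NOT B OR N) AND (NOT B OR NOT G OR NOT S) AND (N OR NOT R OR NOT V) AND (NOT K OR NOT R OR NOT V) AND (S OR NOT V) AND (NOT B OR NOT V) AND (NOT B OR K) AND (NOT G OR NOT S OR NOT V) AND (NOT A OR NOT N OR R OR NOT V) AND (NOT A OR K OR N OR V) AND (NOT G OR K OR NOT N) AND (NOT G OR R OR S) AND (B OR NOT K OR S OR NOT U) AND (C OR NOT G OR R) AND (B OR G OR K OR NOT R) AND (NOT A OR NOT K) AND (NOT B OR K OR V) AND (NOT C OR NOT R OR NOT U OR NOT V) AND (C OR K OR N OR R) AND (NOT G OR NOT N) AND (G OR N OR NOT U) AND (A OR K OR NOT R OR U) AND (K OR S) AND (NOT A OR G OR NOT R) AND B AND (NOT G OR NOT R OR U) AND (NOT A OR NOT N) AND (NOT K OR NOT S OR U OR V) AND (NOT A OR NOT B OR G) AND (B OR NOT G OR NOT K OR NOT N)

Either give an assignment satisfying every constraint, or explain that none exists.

UNSATISFIABLE

Case A = True:
  (NOT G) forces G = False.
  (NOT A OR NOT K) forces K = False.
  (NOT B OR K) forces B = False.
  Clause (B) is falsified — contradiction.
Case A = False:
  Clause (A) is falsified — contradiction.
Both cases fail, so the formula is unsatisfiable.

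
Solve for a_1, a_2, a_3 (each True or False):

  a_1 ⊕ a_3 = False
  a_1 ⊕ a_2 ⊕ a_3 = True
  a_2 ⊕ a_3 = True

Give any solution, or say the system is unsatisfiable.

a_1: False, a_2: True, a_3: False

a_1 ⊕ a_3 = F ⊕ F = False ✓
a_1 ⊕ a_2 ⊕ a_3 = F ⊕ T ⊕ F = True ✓
a_2 ⊕ a_3 = T ⊕ F = True ✓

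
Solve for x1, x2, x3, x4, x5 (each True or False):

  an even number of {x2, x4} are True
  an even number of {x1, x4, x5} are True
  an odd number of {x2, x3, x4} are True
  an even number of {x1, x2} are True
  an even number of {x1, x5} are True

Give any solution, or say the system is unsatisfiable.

x1=F, x2=F, x3=T, x4=F, x5=F

{x2, x4}: 0 true → even ✓
{x1, x4, x5}: 0 true → even ✓
{x2, x3, x4}: 1 true → odd ✓
{x1, x2}: 0 true → even ✓
{x1, x5}: 0 true → even ✓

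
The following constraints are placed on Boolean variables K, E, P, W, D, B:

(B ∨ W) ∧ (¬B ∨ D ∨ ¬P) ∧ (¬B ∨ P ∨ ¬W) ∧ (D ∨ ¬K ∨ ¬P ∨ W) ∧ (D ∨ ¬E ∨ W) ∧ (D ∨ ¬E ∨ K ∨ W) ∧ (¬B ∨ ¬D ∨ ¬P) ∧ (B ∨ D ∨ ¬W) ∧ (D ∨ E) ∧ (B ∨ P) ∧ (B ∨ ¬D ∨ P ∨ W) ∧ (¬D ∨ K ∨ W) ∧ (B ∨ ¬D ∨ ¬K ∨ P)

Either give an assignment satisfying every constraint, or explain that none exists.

K = True; E = True; P = False; W = False; D = True; B = True

Set K = True.
Set E = True.
Set P = False.
  then (B ∨ P) forces B = True.
  then (¬B ∨ P ∨ ¬W) forces W = False.
  then (D ∨ ¬E ∨ W) forces D = True.
All clauses satisfied.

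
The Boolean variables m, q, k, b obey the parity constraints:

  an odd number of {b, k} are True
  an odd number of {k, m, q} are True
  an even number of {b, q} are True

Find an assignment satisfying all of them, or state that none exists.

m = False, q = False, k = True, b = False

{b, k}: 1 true → odd ✓
{k, m, q}: 1 true → odd ✓
{b, q}: 0 true → even ✓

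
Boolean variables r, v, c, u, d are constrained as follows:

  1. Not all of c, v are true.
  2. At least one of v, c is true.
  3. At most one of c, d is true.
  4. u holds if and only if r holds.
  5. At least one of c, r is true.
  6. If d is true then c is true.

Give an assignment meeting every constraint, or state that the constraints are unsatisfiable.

r: True; v: False; c: True; u: True; d: False

  (1) {c, v}: 1/2 true — not all ✓
  (2) {v, c}: 1 true — at least one ✓
  (3) {c, d}: 1 true — at most one ✓
  (4) u=T, r=T — same ✓
  (5) {c, r}: 2 true — at least one ✓
  (6) d=F ⇒ c: vacuous ✓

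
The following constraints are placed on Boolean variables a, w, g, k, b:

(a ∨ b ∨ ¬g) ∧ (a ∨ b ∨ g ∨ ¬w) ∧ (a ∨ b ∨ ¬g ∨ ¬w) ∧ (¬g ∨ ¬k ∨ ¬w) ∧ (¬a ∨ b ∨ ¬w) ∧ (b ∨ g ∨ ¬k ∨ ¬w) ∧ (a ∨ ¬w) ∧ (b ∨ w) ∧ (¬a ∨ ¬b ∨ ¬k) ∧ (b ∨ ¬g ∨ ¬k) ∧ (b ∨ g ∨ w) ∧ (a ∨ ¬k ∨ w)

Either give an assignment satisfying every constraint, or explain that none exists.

Set a = False.
  then (a ∨ ¬w) forces w = False.
  then (b ∨ w) forces b = True.
  then (a ∨ ¬k ∨ w) forces k = False.
Set g = True.
All clauses satisfied.

a=F, w=F, g=T, k=F, b=T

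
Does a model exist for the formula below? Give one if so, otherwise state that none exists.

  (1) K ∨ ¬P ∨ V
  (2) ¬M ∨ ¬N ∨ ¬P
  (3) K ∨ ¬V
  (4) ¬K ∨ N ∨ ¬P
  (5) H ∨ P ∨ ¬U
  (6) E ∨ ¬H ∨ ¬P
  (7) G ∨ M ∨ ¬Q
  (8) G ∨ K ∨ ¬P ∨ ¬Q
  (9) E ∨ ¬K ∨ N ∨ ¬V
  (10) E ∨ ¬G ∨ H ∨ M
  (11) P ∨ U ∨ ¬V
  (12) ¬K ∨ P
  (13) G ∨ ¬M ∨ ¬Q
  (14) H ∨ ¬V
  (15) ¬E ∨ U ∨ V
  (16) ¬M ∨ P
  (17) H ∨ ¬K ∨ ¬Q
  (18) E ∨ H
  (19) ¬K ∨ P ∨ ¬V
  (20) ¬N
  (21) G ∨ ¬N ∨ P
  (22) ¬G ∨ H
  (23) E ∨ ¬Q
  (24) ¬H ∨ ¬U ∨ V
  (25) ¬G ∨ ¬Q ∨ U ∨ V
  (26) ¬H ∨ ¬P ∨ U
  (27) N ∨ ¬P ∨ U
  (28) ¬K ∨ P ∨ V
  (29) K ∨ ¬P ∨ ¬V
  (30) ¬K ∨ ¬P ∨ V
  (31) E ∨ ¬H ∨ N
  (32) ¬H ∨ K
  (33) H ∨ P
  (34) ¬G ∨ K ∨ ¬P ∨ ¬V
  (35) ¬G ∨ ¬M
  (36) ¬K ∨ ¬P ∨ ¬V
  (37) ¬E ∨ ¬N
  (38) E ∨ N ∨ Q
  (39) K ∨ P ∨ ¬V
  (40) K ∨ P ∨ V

Case K = True:
  (¬K ∨ P) forces P = True.
  (¬K ∨ N ∨ ¬P) forces N = True.
  Clause (¬N) is falsified — contradiction.
Case K = False:
  (K ∨ ¬V) forces V = False.
  (K ∨ ¬P ∨ V) forces P = False.
  Clause (K ∨ P ∨ V) is falsified — contradiction.
Both cases fail, so the formula is unsatisfiable.

No satisfying assignment exists.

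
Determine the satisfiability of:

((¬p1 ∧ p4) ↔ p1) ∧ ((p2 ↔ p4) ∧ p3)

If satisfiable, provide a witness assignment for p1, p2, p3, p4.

p1=F, p2=F, p3=T, p4=F

  (¬p1 ∧ p4) ↔ p1 = True
    ¬p1 ∧ p4 = False
      ¬p1 = True
  (p2 ↔ p4) ∧ p3 = True
    p2 ↔ p4 = True
Both conjuncts True, so the formula holds.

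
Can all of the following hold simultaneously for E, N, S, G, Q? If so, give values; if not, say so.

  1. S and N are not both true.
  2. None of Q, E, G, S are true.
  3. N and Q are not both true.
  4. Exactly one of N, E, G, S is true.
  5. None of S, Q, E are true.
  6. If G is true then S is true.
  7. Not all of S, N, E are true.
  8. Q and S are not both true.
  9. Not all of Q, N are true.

E: False, N: True, S: False, G: False, Q: False

  (1) S=F, N=T — not both ✓
  (2) {Q, E, G, S}: 0 true — none ✓
  (3) N=T, Q=F — not both ✓
  (4) {N, E, G, S}: 1 true — exactly one ✓
  (5) {S, Q, E}: 0 true — none ✓
  (6) G=F ⇒ S: vacuous ✓
  (7) {S, N, E}: 1/3 true — not all ✓
  (8) Q=F, S=F — not both ✓
  (9) {Q, N}: 1/2 true — not all ✓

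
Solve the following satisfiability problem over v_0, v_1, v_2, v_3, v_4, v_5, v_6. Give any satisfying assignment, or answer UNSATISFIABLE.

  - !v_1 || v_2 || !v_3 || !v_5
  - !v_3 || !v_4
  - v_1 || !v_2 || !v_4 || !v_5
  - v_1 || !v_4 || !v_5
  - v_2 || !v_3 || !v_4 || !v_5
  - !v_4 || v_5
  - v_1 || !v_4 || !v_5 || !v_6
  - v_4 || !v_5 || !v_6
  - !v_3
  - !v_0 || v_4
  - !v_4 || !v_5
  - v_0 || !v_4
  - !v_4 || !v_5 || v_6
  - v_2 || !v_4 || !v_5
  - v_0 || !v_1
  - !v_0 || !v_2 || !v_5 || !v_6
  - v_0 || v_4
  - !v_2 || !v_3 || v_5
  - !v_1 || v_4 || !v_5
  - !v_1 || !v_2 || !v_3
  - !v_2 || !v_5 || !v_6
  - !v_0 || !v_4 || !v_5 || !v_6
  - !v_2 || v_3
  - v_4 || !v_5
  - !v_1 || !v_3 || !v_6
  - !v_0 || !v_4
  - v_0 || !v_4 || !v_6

Case v_0 = True:
  (!v_3) forces v_3 = False.
  (!v_0 || v_4) forces v_4 = True.
  Clause (!v_0 || !v_4) is falsified — contradiction.
Case v_0 = False:
  (!v_3) forces v_3 = False.
  (v_0 || !v_4) forces v_4 = False.
  Clause (v_0 || v_4) is falsified — contradiction.
Both cases fail, so the formula is unsatisfiable.

The formula is unsatisfiable.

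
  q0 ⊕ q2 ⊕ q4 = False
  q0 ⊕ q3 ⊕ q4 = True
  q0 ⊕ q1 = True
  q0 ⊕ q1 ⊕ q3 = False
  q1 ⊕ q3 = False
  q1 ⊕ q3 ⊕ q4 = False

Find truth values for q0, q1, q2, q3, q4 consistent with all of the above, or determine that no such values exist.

q0=F, q1=T, q2=F, q3=T, q4=F

q0 ⊕ q2 ⊕ q4 = F ⊕ F ⊕ F = False ✓
q0 ⊕ q3 ⊕ q4 = F ⊕ T ⊕ F = True ✓
q0 ⊕ q1 = F ⊕ T = True ✓
q0 ⊕ q1 ⊕ q3 = F ⊕ T ⊕ T = False ✓
q1 ⊕ q3 = T ⊕ T = False ✓
q1 ⊕ q3 ⊕ q4 = T ⊕ T ⊕ F = False ✓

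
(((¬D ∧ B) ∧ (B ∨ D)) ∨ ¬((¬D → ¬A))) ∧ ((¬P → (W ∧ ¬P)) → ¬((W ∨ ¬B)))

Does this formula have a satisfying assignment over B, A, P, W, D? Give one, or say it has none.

B = True, A = True, P = False, W = False, D = False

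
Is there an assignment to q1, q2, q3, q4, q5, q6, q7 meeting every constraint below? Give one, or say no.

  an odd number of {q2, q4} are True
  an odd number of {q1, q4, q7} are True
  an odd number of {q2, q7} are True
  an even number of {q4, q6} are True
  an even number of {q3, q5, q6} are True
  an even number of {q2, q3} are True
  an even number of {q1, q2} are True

q1 = True, q2 = True, q3 = True, q4 = False, q5 = True, q6 = False, q7 = False

{q2, q4}: 1 true → odd ✓
{q1, q4, q7}: 1 true → odd ✓
{q2, q7}: 1 true → odd ✓
{q4, q6}: 0 true → even ✓
{q3, q5, q6}: 2 true → even ✓
{q2, q3}: 2 true → even ✓
{q1, q2}: 2 true → even ✓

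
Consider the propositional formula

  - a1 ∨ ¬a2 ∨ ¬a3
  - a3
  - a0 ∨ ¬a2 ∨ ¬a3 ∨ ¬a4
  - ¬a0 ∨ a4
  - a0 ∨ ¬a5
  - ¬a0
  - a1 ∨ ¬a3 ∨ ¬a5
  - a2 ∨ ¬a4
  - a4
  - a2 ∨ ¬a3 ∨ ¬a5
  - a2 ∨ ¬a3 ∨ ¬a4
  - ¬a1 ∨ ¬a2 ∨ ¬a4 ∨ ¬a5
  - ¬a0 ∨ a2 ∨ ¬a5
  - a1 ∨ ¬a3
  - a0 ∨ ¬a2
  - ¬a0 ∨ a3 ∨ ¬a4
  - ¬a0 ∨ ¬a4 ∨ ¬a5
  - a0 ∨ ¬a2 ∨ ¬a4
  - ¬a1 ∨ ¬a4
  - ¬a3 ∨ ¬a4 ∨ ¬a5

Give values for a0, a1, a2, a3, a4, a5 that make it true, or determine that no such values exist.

No satisfying assignment exists.

Case a4 = True:
  (a3) forces a3 = True.
  (¬a0) forces a0 = False.
  (a0 ∨ ¬a2 ∨ ¬a3 ∨ ¬a4) forces a2 = False.
  Clause (a2 ∨ ¬a4) is falsified — contradiction.
Case a4 = False:
  Clause (a4) is falsified — contradiction.
Both cases fail, so the formula is unsatisfiable.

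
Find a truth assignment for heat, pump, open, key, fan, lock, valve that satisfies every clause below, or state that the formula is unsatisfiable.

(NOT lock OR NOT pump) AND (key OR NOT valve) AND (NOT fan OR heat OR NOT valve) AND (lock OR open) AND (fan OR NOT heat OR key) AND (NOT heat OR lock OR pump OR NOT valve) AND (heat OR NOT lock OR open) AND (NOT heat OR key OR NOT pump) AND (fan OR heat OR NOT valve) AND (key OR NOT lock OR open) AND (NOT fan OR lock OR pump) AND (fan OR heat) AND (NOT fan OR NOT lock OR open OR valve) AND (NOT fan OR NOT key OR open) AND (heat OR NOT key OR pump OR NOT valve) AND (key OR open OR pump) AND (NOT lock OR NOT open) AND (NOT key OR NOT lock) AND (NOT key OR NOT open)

heat = False; pump = True; open = True; key = False; fan = True; lock = False; valve = False

Set heat = False.
  then (fan OR heat) forces fan = True.
  then (NOT fan OR heat OR NOT valve) forces valve = False.
Try pump = False:
  (NOT fan OR lock OR pump) forces lock = True.
  (heat OR NOT lock OR open) forces open = True.
  clause (NOT lock OR NOT open) is falsified — backtrack.
So pump = True.
  then (NOT lock OR NOT pump) forces lock = False.
  then (lock OR open) forces open = True.
  then (NOT key OR NOT open) forces key = False.
All clauses satisfied.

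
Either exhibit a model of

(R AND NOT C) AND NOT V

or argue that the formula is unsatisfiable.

R = True; V = False; C = False

  R AND NOT C = True
    NOT C = True
  NOT V = True
Both conjuncts True, so the formula holds.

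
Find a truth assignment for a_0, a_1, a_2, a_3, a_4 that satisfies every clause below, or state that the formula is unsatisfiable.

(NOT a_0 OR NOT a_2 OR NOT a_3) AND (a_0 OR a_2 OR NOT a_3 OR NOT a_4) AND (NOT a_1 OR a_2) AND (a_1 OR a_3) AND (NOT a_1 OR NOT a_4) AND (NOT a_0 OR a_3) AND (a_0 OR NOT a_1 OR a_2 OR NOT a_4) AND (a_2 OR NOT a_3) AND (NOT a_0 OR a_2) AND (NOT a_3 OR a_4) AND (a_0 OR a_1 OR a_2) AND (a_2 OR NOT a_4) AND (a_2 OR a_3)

Try a_0 = True:
  (NOT a_0 OR a_3) forces a_3 = True.
  (NOT a_0 OR NOT a_2 OR NOT a_3) forces a_2 = False.
  clause (a_2 OR NOT a_3) is falsified — backtrack.
So a_0 = False.
Set a_1 = False.
  then (a_1 OR a_3) forces a_3 = True.
  then (a_2 OR NOT a_3) forces a_2 = True.
  then (NOT a_3 OR a_4) forces a_4 = True.
All clauses satisfied.

a_0 = False, a_1 = False, a_2 = True, a_3 = True, a_4 = True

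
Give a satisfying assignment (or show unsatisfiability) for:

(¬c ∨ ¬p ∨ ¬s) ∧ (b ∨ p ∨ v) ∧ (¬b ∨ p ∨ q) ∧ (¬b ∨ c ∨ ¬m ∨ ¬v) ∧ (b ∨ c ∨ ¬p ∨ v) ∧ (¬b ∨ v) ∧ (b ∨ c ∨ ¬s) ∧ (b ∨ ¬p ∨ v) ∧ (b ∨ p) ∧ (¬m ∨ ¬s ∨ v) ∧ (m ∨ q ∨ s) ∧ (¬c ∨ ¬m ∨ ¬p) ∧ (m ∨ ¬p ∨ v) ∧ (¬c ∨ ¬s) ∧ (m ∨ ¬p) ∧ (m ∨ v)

v = True; s = True; q = True; b = True; m = False; p = False; c = False

Try v = False:
  (¬b ∨ v) forces b = False.
  (b ∨ p ∨ v) forces p = True.
  clause (b ∨ ¬p ∨ v) is falsified — backtrack.
So v = True.
Set s = True.
  then (¬c ∨ ¬s) forces c = False.
  then (b ∨ c ∨ ¬s) forces b = True.
  then (¬b ∨ c ∨ ¬m ∨ ¬v) forces m = False.
  then (m ∨ ¬p) forces p = False.
  then (¬b ∨ p ∨ q) forces q = True.
All clauses satisfied.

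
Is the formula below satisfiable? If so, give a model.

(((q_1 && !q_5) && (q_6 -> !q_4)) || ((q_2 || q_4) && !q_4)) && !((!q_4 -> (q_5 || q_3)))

q_1 = True; q_2 = True; q_3 = False; q_4 = False; q_5 = False; q_6 = True

  ((q_1 && !q_5) && (q_6 -> !q_4)) || ((q_2 || q_4) && !q_4) = True
    (q_1 && !q_5) && (q_6 -> !q_4) = True
      q_1 && !q_5 = True
        !q_5 = True
      q_6 -> !q_4 = True
        !q_4 = True
    (q_2 || q_4) && !q_4 = True
      q_2 || q_4 = True
      !q_4 = True
  !((!q_4 -> (q_5 || q_3))) = True
    !q_4 -> (q_5 || q_3) = False
      !q_4 = True
      q_5 || q_3 = False
Both conjuncts True, so the formula holds.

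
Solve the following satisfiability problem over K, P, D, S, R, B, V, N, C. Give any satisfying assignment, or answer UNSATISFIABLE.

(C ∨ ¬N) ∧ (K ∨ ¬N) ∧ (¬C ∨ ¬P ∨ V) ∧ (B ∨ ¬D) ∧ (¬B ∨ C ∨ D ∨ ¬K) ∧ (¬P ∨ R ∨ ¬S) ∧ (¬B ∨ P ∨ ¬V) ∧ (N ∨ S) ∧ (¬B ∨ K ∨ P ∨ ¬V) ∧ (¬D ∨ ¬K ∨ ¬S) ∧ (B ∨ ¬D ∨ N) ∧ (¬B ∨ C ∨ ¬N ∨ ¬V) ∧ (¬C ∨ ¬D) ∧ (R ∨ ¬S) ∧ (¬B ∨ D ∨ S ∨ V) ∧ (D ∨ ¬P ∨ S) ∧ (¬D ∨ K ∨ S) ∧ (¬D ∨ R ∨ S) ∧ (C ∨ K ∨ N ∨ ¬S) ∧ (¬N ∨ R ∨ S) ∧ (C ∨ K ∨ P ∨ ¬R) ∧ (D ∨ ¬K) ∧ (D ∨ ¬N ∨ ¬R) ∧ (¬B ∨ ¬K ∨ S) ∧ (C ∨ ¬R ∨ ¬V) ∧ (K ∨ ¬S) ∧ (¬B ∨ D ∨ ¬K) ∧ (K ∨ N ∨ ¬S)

UNSATISFIABLE

Case K = True:
  (D ∨ ¬K) forces D = True.
  (B ∨ ¬D) forces B = True.
  (¬D ∨ ¬K ∨ ¬S) forces S = False.
  Clause (¬B ∨ ¬K ∨ S) is falsified — contradiction.
Case K = False:
  (K ∨ ¬N) forces N = False.
  (N ∨ S) forces S = True.
  Clause (K ∨ ¬S) is falsified — contradiction.
Both cases fail, so the formula is unsatisfiable.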